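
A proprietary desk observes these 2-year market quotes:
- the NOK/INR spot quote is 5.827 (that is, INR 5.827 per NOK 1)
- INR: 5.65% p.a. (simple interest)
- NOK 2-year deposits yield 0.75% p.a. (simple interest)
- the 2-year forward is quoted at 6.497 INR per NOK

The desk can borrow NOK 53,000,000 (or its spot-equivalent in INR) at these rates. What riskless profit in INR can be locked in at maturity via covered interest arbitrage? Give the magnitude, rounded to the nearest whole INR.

INR 5,777,212

T = 2 years.
Route A — deposit NOK, sell forward: 53,000,000 × 1.015000 × 6.497 = INR 349,506,115.00.
Route B — convert at spot, deposit INR: 53,000,000 × 5.827 × 1.113000 = INR 343,728,903.00.
The quoted forward overvalues NOK, so borrow INR, buy NOK at spot, deposit the NOK at 0.75%, and sell the proceeds forward at 6.497.
The gap between the two covered legs is INR 5,777,212.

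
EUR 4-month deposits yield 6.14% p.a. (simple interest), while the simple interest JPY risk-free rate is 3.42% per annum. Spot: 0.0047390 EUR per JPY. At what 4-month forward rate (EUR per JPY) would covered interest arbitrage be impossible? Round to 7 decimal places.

T = 4/12 years.
EUR accumulates by 1 + 0.0614×4/12 = 1.0204667.
Growth of 1 JPY over T: 1 + 0.0342×4/12 = 1.011400.
CIP: F = S · (grow EUR)/(grow JPY) = 0.004739 × 1.0204667/1.011400 = 0.004781483 EUR per JPY.

0.0047815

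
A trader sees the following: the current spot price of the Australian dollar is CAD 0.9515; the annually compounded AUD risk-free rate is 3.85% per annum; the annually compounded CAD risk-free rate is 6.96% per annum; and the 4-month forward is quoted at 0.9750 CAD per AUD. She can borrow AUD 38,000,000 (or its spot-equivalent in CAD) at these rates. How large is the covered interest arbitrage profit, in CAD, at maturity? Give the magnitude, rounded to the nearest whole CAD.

T = 4/12 years.
Route A — deposit AUD, sell forward: 38,000,000 × 1.0126720736 × 0.9750 = CAD 37,519,500.33.
Route B — convert at spot, deposit CAD: 38,000,000 × 0.9515 × 1.022681653 = CAD 36,977,100.53.
The quoted forward overvalues AUD, so borrow CAD, buy AUD at spot, deposit the AUD at 3.85%, and sell the proceeds forward at 0.9750.
The gap between the two covered legs is CAD 542,400.

CAD 542,400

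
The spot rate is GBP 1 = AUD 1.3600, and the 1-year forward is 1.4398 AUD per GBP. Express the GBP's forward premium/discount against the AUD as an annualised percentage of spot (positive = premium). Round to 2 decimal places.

T = 1 year.
(F − S)/S = (1.4398 − 1.36)/1.36 = 0.0586765.
×(1/T) gives 5.87% p.a.

+5.87%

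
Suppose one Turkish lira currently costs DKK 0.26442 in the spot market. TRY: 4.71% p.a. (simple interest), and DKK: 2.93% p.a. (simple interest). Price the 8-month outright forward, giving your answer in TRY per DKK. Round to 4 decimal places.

3.8259

T = 8/12 years.
DKK growth factor: 1 + 0.0293×8/12 = 1.0195333.
Growth of 1 TRY over T: 1 + 0.0471×8/12 = 1.031400.
Forward (DKK per TRY) = 0.26442 × 1.0195333 / 1.031400 = 0.2613777.
Invert for TRY per DKK: 1 / 0.2613777 = 3.8259.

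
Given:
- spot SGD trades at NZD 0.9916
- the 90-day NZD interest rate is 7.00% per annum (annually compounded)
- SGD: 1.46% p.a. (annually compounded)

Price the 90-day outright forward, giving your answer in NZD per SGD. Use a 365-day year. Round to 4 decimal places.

T = 90/365 years.
NZD accumulates by (1 + 0.0700)^(90/365) = 1.0168229.
SGD growth factor: (1 + 0.0146)^(90/365) = 1.0035804.
Forward (NZD per SGD) = 0.9916 × 1.0168229 / 1.0035804 = 1.004684.

1.0047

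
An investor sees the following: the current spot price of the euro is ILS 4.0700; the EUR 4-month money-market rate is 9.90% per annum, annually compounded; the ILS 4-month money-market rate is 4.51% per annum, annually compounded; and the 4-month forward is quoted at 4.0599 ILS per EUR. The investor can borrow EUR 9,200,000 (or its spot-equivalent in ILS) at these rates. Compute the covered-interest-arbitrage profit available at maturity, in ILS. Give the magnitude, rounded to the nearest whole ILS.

ILS 546,438

T = 4/12 years.
Route A — deposit EUR, sell forward: 9,200,000 × 1.0319672085 × 4.0599 = ILS 38,545,089.76.
Route B — convert at spot, deposit ILS: 9,200,000 × 4.0700 × 1.01481283 = ILS 37,998,651.61.
The quoted forward overvalues EUR, so borrow ILS, buy EUR at spot, deposit the EUR at 9.90%, and sell the proceeds forward at 4.0599.
The gap between the two covered legs is ILS 546,438.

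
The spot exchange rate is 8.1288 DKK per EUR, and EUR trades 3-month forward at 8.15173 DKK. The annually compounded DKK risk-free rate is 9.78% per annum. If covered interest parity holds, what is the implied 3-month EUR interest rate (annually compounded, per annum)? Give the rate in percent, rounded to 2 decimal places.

T = 3/12 years.
CIP gives F = S · g_DKK/g_EUR, so g_DKK/g_EUR = 8.15173/8.1288 = 1.0028208.
The DKK side grows by (1 + 0.0978)^(3/12) = 1.0236012.
Hence g_EUR = 1.0207219.
r = 1.0207219^(12/3) − 1 = 0.085500 → 8.55%.

8.55%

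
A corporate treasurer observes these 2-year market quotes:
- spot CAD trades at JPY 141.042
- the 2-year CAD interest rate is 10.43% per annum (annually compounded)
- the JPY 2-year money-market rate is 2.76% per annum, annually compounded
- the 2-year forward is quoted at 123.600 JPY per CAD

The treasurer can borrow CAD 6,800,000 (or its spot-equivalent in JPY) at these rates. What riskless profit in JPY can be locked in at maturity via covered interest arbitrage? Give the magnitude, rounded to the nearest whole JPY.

T = 2 years.
Route A — deposit CAD, sell forward: 6,800,000 × 1.21947849 × 123.600 = JPY 1,024,947,281.28.
Route B — convert at spot, deposit JPY: 6,800,000 × 141.042 × 1.05596176 = JPY 1,012,757,718.17.
The quoted forward overvalues CAD, so borrow JPY, buy CAD at spot, deposit the CAD at 10.43%, and sell the proceeds forward at 123.600.
Arbitrage profit = |1,024,947,281.28 − 1,012,757,718.17| = JPY 12,189,563.

JPY 12,189,563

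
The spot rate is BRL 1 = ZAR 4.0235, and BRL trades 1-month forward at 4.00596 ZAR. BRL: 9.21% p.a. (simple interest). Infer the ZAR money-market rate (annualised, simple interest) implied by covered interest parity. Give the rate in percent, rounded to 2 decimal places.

3.94%

T = 1/12 years.
By CIP, F/S equals the ZAR-to-BRL growth ratio: 4.00596/4.0235 = 0.9956406.
The BRL side grows by 1 + 0.0921×1/12 = 1.007675.
So the ZAR growth factor = 1.0032821.
(1.0032821 − 1)/T = 0.039385, i.e. 3.94%.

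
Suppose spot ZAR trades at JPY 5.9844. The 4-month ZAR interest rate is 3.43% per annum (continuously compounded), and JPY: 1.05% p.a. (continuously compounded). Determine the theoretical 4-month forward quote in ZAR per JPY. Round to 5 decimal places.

T = 4/12 years.
Growth of 1 JPY over T: e^(0.0105×4/12) = 1.0035061.
ZAR growth factor: e^(0.0343×4/12) = 1.0114989.
CIP: F = S · (grow JPY)/(grow ZAR) = 5.9844 × 1.0035061/1.0114989 = 5.937112 JPY per ZAR.
Quoted the other way: 1/5.937112 = 0.16843 ZAR per JPY.

0.16843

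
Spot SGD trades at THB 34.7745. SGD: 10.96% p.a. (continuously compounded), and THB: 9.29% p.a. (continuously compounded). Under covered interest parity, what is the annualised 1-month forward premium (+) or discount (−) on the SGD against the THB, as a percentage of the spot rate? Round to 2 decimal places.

T = 1/12 years.
No-arbitrage forward: 34.7745 × 1.0077717 / 1.0091752 = 34.7261377 THB/SGD.
(F − S)/S ÷ T = (34.7261377 − 34.7745)/34.7745/(1/12) = -0.016689 → -1.67%.

-1.67%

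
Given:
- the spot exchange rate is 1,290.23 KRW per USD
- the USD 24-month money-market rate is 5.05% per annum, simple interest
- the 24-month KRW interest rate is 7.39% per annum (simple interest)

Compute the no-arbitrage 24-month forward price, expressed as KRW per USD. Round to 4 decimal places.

1345.0736

T = 2 years.
KRW accumulates by 1 + 0.0739×2 = 1.147800.
USD growth factor: 1 + 0.0505×2 = 1.101000.
CIP: F = S · (grow KRW)/(grow USD) = 1290.23 × 1.147800/1.101000 = 1345.073564 KRW per USD.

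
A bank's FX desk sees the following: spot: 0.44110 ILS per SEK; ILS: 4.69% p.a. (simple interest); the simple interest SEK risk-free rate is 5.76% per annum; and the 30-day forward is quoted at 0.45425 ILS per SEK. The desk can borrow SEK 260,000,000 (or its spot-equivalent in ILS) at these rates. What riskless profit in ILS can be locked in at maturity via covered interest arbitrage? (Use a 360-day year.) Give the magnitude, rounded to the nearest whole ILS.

T = 30/360 years.
Route A — deposit SEK, sell forward: 260,000,000 × 1.004800 × 0.45425 = ILS 118,671,904.00.
Route B — convert at spot, deposit ILS: 260,000,000 × 0.44110 × 1.00390833333 = ILS 115,134,231.12.
The quoted forward overvalues SEK, so borrow ILS, buy SEK at spot, deposit the SEK at 5.76%, and sell the proceeds forward at 0.45425.
Arbitrage profit = |118,671,904.00 − 115,134,231.12| = ILS 3,537,673.

ILS 3,537,673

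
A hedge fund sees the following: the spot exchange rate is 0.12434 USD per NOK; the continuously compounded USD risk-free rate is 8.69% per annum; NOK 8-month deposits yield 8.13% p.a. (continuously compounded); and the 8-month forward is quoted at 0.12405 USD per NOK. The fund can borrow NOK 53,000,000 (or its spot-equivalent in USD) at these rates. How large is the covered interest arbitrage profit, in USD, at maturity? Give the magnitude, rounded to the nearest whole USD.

T = 8/12 years.
Keep in NOK, deliver into the forward: 53,000,000·1.05569572·0.12405 = USD 6,940,829.87.
Swap to USD now, deposit: 53,000,000·0.12434·1.05964435 = USD 6,983,077.46.
The quoted forward undervalues NOK, so borrow NOK, convert to USD at spot, deposit the USD at 8.69%, and buy NOK forward at 0.12405 to cover the loan.
Profit = 6,983,077.46 − 6,940,829.87 = USD 42,248.

USD 42,248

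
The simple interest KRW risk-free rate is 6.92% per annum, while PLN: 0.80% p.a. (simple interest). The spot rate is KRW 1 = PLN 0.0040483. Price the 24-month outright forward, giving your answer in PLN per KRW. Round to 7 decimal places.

T = 2 years.
PLN accumulates by 1 + 0.0080×2 = 1.016000.
Growth of 1 KRW over T: 1 + 0.0692×2 = 1.138400.
CIP: F = S · (grow PLN)/(grow KRW) = 0.0040483 × 1.016000/1.138400 = 0.003613030 PLN per KRW.

0.0036130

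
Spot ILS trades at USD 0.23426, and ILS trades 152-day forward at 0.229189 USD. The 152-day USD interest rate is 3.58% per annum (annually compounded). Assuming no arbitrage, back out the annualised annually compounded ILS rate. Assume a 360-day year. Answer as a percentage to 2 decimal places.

T = 152/360 years.
F/S = 0.229189/0.23426 = 0.9783531 = (growth of USD) / (growth of ILS).
The USD side grows by (1 + 0.0358)^(152/360) = 1.0149621.
So the ILS growth factor = 1.037419.
r = 1.037419^(360/152) − 1 = 0.090903 → 9.09%.

9.09%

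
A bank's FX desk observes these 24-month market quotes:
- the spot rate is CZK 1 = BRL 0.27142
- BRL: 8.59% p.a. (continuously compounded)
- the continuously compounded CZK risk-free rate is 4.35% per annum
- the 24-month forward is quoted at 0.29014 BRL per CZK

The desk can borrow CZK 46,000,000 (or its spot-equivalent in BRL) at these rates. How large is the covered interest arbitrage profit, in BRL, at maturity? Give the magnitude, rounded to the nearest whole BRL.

BRL 265,985

T = 2 years.
Keep in CZK, deliver into the forward: 46,000,000·1.0908966797·0.29014 = BRL 14,559,587.08.
Swap to BRL now, deposit: 46,000,000·0.27142·1.1874403214 = BRL 14,825,572.39.
The quoted forward undervalues CZK, so borrow CZK, convert to BRL at spot, deposit the BRL at 8.59%, and buy CZK forward at 0.29014 to cover the loan.
Arbitrage profit = |14,559,587.08 − 14,825,572.39| = BRL 265,985.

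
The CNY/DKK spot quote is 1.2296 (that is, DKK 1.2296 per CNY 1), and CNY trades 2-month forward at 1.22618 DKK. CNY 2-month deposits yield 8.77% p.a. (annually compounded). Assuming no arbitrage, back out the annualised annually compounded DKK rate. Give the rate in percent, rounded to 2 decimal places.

6.97%

T = 2/12 years.
F/S = 1.22618/1.2296 = 0.9972186 = (growth of DKK) / (growth of CNY).
CNY growth factor: (1 + 0.0877)^(2/12) = 1.0141095.
Hence g_DKK = 1.0112889.
Annualise: 1.0112889^(12/2) − 1 = 0.069674 = 6.97%.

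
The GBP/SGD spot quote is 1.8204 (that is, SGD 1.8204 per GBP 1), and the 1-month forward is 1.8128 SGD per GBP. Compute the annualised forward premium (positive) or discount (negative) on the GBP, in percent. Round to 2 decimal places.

T = 1/12 years.
GBP trades forward at -0.41749% vs spot over the period.
Per annum: -0.0041749 / (1/12) = -0.050099 = -5.01%.

-5.01%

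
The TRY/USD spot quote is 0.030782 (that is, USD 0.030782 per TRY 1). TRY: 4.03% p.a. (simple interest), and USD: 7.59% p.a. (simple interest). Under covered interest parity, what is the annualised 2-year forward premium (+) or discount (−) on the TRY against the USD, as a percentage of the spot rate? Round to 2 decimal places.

T = 2 years.
F = S · g_USD/g_TRY = 0.030782 × 1.151800/1.080600 = 0.032810205.
Annualised premium = (F − S)/S × (1/T) = (0.032810205 − 0.030782)/0.030782 ÷ 2 = 3.29%.

+3.29%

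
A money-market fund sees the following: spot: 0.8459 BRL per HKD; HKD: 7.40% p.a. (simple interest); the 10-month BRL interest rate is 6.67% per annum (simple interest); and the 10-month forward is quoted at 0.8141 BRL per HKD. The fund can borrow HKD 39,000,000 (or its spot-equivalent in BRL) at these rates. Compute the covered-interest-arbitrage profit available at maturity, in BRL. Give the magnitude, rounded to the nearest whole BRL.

BRL 1,115,989

T = 10/12 years.
Invest the HKD and cover forward: 39,000,000 × 1.0616666667 × 0.8141 = BRL 33,707,810.50.
Convert at spot and invest in BRL: 39,000,000 × 0.8459 × 1.0555833333 = BRL 34,823,799.72.
The quoted forward undervalues HKD, so borrow HKD, convert to BRL at spot, deposit the BRL at 6.67%, and buy HKD forward at 0.8141 to cover the loan.
Arbitrage profit = |33,707,810.50 − 34,823,799.72| = BRL 1,115,989.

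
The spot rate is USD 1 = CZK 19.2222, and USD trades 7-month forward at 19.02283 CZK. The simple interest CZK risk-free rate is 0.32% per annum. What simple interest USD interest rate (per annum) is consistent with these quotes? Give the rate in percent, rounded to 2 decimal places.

2.12%

T = 7/12 years.
CIP gives F = S · g_CZK/g_USD, so g_CZK/g_USD = 19.02283/19.2222 = 0.9896281.
CZK growth factor: 1 + 0.0032×7/12 = 1.0018667.
So the USD growth factor = 1.0123669.
(1.0123669 − 1)/T = 0.021200, i.e. 2.12%.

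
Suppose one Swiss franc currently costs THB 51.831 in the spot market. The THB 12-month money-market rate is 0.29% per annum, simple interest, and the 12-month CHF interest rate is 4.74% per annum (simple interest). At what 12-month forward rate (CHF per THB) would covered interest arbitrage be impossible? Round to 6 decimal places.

T = 1 year.
THB growth factor: 1 + 0.0029×1 = 1.002900.
CHF accumulates by 1 + 0.0474×1 = 1.047400.
Forward (THB per CHF) = 51.831 × 1.002900 / 1.047400 = 49.62890.
Invert for CHF per THB: 1 / 49.62890 = 0.020150.

0.020150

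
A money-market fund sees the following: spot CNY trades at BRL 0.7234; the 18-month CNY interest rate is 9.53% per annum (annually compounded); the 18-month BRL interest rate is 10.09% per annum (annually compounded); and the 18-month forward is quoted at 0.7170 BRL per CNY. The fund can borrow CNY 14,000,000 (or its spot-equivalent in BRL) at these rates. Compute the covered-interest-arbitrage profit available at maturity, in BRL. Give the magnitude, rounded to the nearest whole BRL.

BRL 191,856

T = 18/12 years.
Route A — deposit CNY, sell forward: 14,000,000 × 1.1463035345 × 0.7170 = BRL 11,506,594.88.
Route B — convert at spot, deposit BRL: 14,000,000 × 0.7234 × 1.1551059145 = BRL 11,698,450.66.
The quoted forward undervalues CNY, so borrow CNY, convert to BRL at spot, deposit the BRL at 10.09%, and buy CNY forward at 0.7170 to cover the loan.
Arbitrage profit = |11,506,594.88 − 11,698,450.66| = BRL 191,856.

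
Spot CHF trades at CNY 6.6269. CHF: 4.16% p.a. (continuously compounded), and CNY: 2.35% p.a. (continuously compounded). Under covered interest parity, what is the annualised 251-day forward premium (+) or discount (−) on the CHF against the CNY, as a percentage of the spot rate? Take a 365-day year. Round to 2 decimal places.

-1.80%

T = 251/365 years.
No-arbitrage forward: 6.6269 × 1.0162916 / 1.0290202 = 6.5449277 CNY/CHF.
(F − S)/S ÷ T = (6.5449277 − 6.6269)/6.6269/(251/365) = -0.017988 → -1.80%.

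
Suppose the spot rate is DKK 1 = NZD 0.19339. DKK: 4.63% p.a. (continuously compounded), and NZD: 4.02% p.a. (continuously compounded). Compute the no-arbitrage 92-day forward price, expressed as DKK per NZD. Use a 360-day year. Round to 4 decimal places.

5.1790

T = 92/360 years.
NZD growth factor: e^(0.0402×92/360) = 1.0103263.
DKK accumulates by e^(0.0463×92/360) = 1.0119025.
CIP: F = S · (grow NZD)/(grow DKK) = 0.19339 × 1.0103263/1.0119025 = 0.1930888 NZD per DKK.
Invert for DKK per NZD: 1 / 0.1930888 = 5.1790.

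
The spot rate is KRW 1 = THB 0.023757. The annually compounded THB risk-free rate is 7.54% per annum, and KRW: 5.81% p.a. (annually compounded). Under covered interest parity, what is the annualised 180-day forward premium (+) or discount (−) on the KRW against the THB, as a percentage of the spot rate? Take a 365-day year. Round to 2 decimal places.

T = 180/365 years.
CIP forward (THB per KRW) = 0.023757 × 1.0364988/1.0282421 = 0.023947767.
Annualised premium = (F − S)/S × (1/T) = (0.023947767 − 0.023757)/0.023757 ÷ (180/365) = 1.63%.

+1.63%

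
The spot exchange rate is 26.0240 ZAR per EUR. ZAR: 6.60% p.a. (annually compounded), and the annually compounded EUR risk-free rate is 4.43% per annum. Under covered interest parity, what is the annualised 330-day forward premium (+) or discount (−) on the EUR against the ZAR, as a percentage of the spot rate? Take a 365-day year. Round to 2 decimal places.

+2.08%

T = 330/365 years.
CIP forward (ZAR per EUR) = 26.024 × 1.0594868/1.0399683 = 26.5124278.
Annualised premium = (F − S)/S × (1/T) = (26.5124278 − 26.024)/26.024 ÷ (330/365) = 2.08%.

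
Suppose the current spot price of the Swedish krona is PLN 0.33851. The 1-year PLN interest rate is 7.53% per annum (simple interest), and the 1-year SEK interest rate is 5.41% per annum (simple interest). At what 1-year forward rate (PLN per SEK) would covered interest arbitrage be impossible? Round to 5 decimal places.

T = 1 year.
PLN accumulates by 1 + 0.0753×1 = 1.075300.
SEK growth factor: 1 + 0.0541×1 = 1.054100.
CIP: F = S · (grow PLN)/(grow SEK) = 0.33851 × 1.075300/1.054100 = 0.3453181 PLN per SEK.

0.34532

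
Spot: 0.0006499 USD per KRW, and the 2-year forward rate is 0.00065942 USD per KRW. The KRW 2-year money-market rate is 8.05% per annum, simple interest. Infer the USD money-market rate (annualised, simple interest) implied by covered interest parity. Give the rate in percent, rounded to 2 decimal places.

T = 2 years.
F/S = 0.00065942/0.0006499 = 1.0146484 = (growth of USD) / (growth of KRW).
The KRW side grows by 1 + 0.0805×2 = 1.161000.
That pins the USD growth at 1.1780068.
r = (1.1780068 − 1)/2 = 0.089003 → 8.90%.

8.90%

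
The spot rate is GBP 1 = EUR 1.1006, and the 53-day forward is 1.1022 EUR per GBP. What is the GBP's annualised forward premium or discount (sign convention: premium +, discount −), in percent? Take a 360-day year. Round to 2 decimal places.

+0.99%

T = 53/360 years.
Period premium: (1.1022 − 1.1006)/1.1006 = 0.0014538.
×(1/T) gives 0.99% p.a.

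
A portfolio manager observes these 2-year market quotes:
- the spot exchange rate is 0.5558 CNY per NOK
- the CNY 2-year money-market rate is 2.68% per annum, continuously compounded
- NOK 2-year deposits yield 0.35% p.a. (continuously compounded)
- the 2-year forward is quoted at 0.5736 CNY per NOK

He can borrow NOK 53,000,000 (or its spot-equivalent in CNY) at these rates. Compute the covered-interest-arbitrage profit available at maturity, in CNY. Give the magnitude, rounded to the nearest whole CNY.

T = 2 years.
Invest the NOK and cover forward: 53,000,000 × 1.0070245573 × 0.5736 = CNY 30,614,352.16.
Convert at spot and invest in CNY: 53,000,000 × 0.5558 × 1.0550624927 = CNY 31,079,397.87.
The quoted forward undervalues NOK, so borrow NOK, convert to CNY at spot, deposit the CNY at 2.68%, and buy NOK forward at 0.5736 to cover the loan.
Profit = 31,079,397.87 − 30,614,352.16 = CNY 465,046.

CNY 465,046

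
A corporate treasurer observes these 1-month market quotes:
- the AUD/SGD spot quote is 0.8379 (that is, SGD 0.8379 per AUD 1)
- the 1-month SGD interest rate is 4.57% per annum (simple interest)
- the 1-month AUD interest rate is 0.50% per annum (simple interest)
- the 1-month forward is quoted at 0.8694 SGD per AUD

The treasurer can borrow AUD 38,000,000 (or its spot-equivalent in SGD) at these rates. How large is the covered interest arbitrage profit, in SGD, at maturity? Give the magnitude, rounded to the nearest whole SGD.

T = 1/12 years.
Route A — deposit AUD, sell forward: 38,000,000 × 1.0004166667 × 0.8694 = SGD 33,050,965.50.
Route B — convert at spot, deposit SGD: 38,000,000 × 0.8379 × 1.0038083333 = SGD 31,961,458.09.
The quoted forward overvalues AUD, so borrow SGD, buy AUD at spot, deposit the AUD at 0.50%, and sell the proceeds forward at 0.8694.
Arbitrage profit = |33,050,965.50 − 31,961,458.09| = SGD 1,089,507.

SGD 1,089,507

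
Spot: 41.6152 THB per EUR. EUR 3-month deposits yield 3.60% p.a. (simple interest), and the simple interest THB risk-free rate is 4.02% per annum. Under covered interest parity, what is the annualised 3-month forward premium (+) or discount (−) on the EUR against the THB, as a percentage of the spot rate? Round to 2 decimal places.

+0.42%

T = 3/12 years.
No-arbitrage forward: 41.6152 × 1.010050 / 1.009000 = 41.6585062 THB/EUR.
(F − S)/S ÷ T = (41.6585062 − 41.6152)/41.6152/(3/12) = 0.004163 → 0.42%.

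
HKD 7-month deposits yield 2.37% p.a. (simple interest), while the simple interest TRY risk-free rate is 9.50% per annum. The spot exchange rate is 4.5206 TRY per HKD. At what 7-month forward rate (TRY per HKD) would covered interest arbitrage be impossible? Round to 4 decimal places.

T = 7/12 years.
TRY accumulates by 1 + 0.0950×7/12 = 1.0554167.
HKD growth factor: 1 + 0.0237×7/12 = 1.013825.
CIP: F = S · (grow TRY)/(grow HKD) = 4.5206 × 1.0554167/1.013825 = 4.706056 TRY per HKD.

4.7061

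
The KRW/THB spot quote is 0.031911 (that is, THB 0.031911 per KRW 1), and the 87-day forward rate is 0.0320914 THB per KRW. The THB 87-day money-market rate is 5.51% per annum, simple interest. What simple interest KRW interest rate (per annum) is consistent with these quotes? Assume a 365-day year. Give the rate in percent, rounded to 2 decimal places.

T = 87/365 years.
By CIP, F/S equals the THB-to-KRW growth ratio: 0.0320914/0.031911 = 1.0056532.
THB growth factor: 1 + 0.0551×87/365 = 1.0131334.
Hence g_KRW = 1.0074382.
(1.0074382 − 1)/T = 0.031206, i.e. 3.12%.

3.12%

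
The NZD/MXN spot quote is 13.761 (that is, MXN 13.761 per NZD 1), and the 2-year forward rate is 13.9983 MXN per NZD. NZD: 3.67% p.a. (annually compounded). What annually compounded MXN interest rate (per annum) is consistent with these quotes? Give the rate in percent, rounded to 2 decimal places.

T = 2 years.
By CIP, F/S equals the MXN-to-NZD growth ratio: 13.9983/13.761 = 1.0172444.
The NZD side grows by (1 + 0.0367)^2 = 1.0747469.
Hence g_MXN = 1.0932803.
r = 1.0932803^(1/2) − 1 = 0.045600 → 4.56%.

4.56%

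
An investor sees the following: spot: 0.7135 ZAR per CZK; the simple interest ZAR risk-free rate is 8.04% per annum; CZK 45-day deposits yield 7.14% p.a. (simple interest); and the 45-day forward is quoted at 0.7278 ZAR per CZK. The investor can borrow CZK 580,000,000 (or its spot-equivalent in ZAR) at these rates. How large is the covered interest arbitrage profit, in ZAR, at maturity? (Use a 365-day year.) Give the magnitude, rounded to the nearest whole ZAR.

T = 45/365 years.
Route A — deposit CZK, sell forward: 580,000,000 × 1.00880273973 × 0.7278 = ZAR 425,839,847.71.
Route B — convert at spot, deposit ZAR: 580,000,000 × 0.7135 × 1.00991232877 = ZAR 417,932,019.01.
The quoted forward overvalues CZK, so borrow ZAR, buy CZK at spot, deposit the CZK at 7.14%, and sell the proceeds forward at 0.7278.
The gap between the two covered legs is ZAR 7,907,829.

ZAR 7,907,829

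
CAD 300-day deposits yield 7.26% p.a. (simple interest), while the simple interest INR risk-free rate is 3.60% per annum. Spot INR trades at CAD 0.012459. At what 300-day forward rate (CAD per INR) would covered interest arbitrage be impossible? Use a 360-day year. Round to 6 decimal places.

0.012828

T = 300/360 years.
CAD accumulates by 1 + 0.0726×300/360 = 1.060500.
Growth of 1 INR over T: 1 + 0.0360×300/360 = 1.030000.
So F = 0.012459 × 1.060500 / 1.030000 = 0.01282793 (CAD/INR).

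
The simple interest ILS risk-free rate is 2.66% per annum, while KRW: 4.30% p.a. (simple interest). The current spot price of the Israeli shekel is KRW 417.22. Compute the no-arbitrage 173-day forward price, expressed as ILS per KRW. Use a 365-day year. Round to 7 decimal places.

T = 173/365 years.
Growth of 1 KRW over T: 1 + 0.0430×173/365 = 1.0203808.
ILS accumulates by 1 + 0.0266×173/365 = 1.0126077.
So F = 417.22 × 1.0203808 / 1.0126077 = 420.4227 (KRW/ILS).
Invert for ILS per KRW: 1 / 420.4227 = 0.0023786.

0.0023786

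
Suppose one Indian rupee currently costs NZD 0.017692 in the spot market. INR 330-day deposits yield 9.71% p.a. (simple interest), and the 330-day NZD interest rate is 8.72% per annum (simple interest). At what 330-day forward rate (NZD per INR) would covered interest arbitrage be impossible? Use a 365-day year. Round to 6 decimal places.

0.017546

T = 330/365 years.
Growth of 1 NZD over T: 1 + 0.0872×330/365 = 1.0788384.
INR accumulates by 1 + 0.0971×330/365 = 1.087789.
Forward (NZD per INR) = 0.017692 × 1.0788384 / 1.087789 = 0.01754643.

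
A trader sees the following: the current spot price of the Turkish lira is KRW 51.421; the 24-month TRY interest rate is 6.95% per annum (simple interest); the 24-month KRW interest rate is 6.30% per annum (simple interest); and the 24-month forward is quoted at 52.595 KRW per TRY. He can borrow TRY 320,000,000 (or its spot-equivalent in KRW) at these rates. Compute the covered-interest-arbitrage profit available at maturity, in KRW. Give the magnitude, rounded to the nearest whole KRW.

KRW 641,810,880

T = 2 years.
Keep in TRY, deliver into the forward: 320,000,000·1.139000·52.595 = KRW 19,169,825,600.00.
Swap to KRW now, deposit: 320,000,000·51.421·1.126000 = KRW 18,528,014,720.00.
The quoted forward overvalues TRY, so borrow KRW, buy TRY at spot, deposit the TRY at 6.95%, and sell the proceeds forward at 52.595.
Arbitrage profit = |19,169,825,600.00 − 18,528,014,720.00| = KRW 641,810,880.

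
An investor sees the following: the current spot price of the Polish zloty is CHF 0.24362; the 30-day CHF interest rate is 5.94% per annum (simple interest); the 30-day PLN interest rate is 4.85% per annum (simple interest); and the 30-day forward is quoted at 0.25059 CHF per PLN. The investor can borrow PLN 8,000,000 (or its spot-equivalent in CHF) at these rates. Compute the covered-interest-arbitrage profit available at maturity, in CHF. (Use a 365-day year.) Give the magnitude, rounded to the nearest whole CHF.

CHF 54,236

T = 30/365 years.
Invest the PLN and cover forward: 8,000,000 × 1.003986301 × 0.25059 = CHF 2,012,711.42.
Convert at spot and invest in CHF: 8,000,000 × 0.24362 × 1.004882192 = CHF 1,958,475.20.
The quoted forward overvalues PLN, so borrow CHF, buy PLN at spot, deposit the PLN at 4.85%, and sell the proceeds forward at 0.25059.
Arbitrage profit = |2,012,711.42 − 1,958,475.20| = CHF 54,236.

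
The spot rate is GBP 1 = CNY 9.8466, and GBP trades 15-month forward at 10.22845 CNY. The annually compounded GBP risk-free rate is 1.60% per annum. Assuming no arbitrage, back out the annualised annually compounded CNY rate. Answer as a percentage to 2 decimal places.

T = 15/12 years.
F/S = 10.22845/9.8466 = 1.0387799 = (growth of CNY) / (growth of GBP).
GBP growth factor: (1 + 0.0160)^(15/12) = 1.0200398.
Hence g_CNY = 1.0595968.
Annualise: 1.0595968^(12/15) − 1 = 0.047400 = 4.74%.

4.74%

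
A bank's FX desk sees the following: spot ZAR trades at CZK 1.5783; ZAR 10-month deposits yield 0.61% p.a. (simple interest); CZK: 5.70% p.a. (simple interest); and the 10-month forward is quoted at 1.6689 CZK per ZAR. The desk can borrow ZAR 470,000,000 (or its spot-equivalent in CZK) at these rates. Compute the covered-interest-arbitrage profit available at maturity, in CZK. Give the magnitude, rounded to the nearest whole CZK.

CZK 11,333,733

T = 10/12 years.
Keep in ZAR, deliver into the forward: 470,000,000·1.00508333333·1.6689 = CZK 788,370,280.25.
Swap to CZK now, deposit: 470,000,000·1.5783·1.047500 = CZK 777,036,547.50.
The quoted forward overvalues ZAR, so borrow CZK, buy ZAR at spot, deposit the ZAR at 0.61%, and sell the proceeds forward at 1.6689.
Profit = 788,370,280.25 − 777,036,547.50 = CZK 11,333,733.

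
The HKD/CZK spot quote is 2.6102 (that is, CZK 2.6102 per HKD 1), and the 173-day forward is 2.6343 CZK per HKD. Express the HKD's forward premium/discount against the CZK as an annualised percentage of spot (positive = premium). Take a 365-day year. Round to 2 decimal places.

+1.95%

T = 173/365 years.
(F − S)/S = (2.6343 − 2.6102)/2.6102 = 0.0092330.
Per annum: 0.0092330 / (173/365) = 0.019480 = 1.95%.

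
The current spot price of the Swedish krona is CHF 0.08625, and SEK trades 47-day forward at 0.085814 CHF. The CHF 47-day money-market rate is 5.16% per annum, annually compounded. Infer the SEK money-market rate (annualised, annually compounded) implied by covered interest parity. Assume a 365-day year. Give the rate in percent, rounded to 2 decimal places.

T = 47/365 years.
CIP gives F = S · g_CHF/g_SEK, so g_CHF/g_SEK = 0.085814/0.08625 = 0.9949449.
The CHF side grows by (1 + 0.0516)^(47/365) = 1.0064997.
So the SEK growth factor = 1.0116135.
Annualise: 1.0116135^(365/47) − 1 = 0.093814 = 9.38%.

9.38%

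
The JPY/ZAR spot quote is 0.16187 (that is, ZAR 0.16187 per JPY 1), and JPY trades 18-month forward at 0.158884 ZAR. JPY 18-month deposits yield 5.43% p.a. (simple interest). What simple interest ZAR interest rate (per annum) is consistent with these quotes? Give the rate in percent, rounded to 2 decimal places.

4.10%

T = 18/12 years.
F/S = 0.158884/0.16187 = 0.9815531 = (growth of ZAR) / (growth of JPY).
The JPY side grows by 1 + 0.0543×18/12 = 1.081450.
That pins the ZAR growth at 1.0615006.
(1.0615006 − 1)/T = 0.041000, i.e. 4.10%.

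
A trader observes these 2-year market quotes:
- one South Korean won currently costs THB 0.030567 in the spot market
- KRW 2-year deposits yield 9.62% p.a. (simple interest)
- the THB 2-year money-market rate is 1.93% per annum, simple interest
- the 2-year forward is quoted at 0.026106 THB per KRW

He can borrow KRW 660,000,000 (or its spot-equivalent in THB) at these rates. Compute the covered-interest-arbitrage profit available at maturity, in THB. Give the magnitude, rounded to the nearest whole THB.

THB 407,941

T = 2 years.
Route A — deposit KRW, sell forward: 660,000,000 × 1.192400 × 0.026106 = THB 20,545,004.30.
Route B — convert at spot, deposit THB: 660,000,000 × 0.030567 × 1.038600 = THB 20,952,944.89.
The quoted forward undervalues KRW, so borrow KRW, convert to THB at spot, deposit the THB at 1.93%, and buy KRW forward at 0.026106 to cover the loan.
Profit = 20,952,944.89 − 20,545,004.30 = THB 407,941.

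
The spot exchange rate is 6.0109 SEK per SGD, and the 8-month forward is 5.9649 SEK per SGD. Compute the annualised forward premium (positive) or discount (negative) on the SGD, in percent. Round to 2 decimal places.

-1.15%

T = 8/12 years.
(F − S)/S = (5.9649 − 6.0109)/6.0109 = -0.0076528.
×(1/T) gives -1.15% p.a.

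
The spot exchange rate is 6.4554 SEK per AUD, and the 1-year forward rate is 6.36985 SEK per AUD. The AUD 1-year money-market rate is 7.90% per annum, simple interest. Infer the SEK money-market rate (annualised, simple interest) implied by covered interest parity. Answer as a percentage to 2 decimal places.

6.47%

T = 1 year.
By CIP, F/S equals the SEK-to-AUD growth ratio: 6.36985/6.4554 = 0.9867475.
The AUD side grows by 1 + 0.0790×1 = 1.079000.
So the SEK growth factor = 1.0647006.
r = (1.0647006 − 1)/1 = 0.064701 → 6.47%.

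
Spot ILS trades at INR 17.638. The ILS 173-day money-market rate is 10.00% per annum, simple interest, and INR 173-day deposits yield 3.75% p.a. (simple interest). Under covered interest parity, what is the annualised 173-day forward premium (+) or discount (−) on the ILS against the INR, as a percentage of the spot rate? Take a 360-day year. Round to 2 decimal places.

T = 173/360 years.
CIP forward (INR per ILS) = 17.638 × 1.0180208/1.0480556 = 17.132537.
Annualised premium = (F − S)/S × (1/T) = (17.132537 − 17.638)/17.638 ÷ (173/360) = -5.96%.

-5.96%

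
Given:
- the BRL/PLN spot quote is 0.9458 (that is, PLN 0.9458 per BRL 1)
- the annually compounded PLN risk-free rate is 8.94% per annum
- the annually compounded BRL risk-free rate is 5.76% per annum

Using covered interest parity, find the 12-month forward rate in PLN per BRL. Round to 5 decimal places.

T = 1 year.
Growth of 1 PLN over T: (1 + 0.0894)^1 = 1.089400.
Growth of 1 BRL over T: (1 + 0.0576)^1 = 1.057600.
Forward (PLN per BRL) = 0.9458 × 1.089400 / 1.057600 = 0.9742384.

0.97424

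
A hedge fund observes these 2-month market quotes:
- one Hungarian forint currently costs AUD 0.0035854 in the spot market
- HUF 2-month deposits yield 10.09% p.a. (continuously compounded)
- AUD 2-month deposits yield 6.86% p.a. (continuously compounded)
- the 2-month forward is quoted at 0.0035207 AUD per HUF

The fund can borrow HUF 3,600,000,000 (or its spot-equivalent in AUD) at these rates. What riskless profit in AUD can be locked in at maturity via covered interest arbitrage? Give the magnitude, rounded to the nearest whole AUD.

T = 2/12 years.
Invest the HUF and cover forward: 3,600,000,000 × 1.0169588628 × 0.0035207 = AUD 12,889,465.45.
Convert at spot and invest in AUD: 3,600,000,000 × 0.0035854 × 1.0114989437 = AUD 13,055,861.93.
The quoted forward undervalues HUF, so borrow HUF, convert to AUD at spot, deposit the AUD at 6.86%, and buy HUF forward at 0.0035207 to cover the loan.
Arbitrage profit = |12,889,465.45 − 13,055,861.93| = AUD 166,396.

AUD 166,396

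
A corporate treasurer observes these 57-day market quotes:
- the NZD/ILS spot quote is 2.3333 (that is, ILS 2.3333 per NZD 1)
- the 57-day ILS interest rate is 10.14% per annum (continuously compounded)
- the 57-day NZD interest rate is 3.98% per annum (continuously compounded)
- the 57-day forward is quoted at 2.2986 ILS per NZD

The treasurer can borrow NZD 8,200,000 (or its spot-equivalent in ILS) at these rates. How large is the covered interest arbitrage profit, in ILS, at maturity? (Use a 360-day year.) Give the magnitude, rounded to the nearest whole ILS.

T = 57/360 years.
Keep in NZD, deliver into the forward: 8,200,000·1.0063215639·2.2986 = ILS 18,967,672.12.
Swap to ILS now, deposit: 8,200,000·2.3333·1.016184574 = ILS 19,442,720.43.
The quoted forward undervalues NZD, so borrow NZD, convert to ILS at spot, deposit the ILS at 10.14%, and buy NZD forward at 2.2986 to cover the loan.
Arbitrage profit = |18,967,672.12 − 19,442,720.43| = ILS 475,048.

ILS 475,048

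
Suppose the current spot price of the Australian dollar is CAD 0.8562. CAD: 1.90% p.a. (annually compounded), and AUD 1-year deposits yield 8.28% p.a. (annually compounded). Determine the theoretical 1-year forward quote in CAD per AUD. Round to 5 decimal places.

T = 1 year.
Growth of 1 CAD over T: (1 + 0.0190)^1 = 1.019000.
Growth of 1 AUD over T: (1 + 0.0828)^1 = 1.082800.
Forward (CAD per AUD) = 0.8562 × 1.019000 / 1.082800 = 0.8057516.

0.80575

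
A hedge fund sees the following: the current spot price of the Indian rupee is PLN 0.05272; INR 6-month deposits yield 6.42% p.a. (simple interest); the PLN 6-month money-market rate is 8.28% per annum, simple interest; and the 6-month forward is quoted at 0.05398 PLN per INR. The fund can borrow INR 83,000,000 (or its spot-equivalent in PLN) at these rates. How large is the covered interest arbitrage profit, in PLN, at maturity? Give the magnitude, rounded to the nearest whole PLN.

PLN 67,242

T = 6/12 years.
Route A — deposit INR, sell forward: 83,000,000 × 1.032100 × 0.05398 = PLN 4,624,158.91.
Route B — convert at spot, deposit PLN: 83,000,000 × 0.05272 × 1.041400 = PLN 4,556,916.46.
The quoted forward overvalues INR, so borrow PLN, buy INR at spot, deposit the INR at 6.42%, and sell the proceeds forward at 0.05398.
The gap between the two covered legs is PLN 67,242.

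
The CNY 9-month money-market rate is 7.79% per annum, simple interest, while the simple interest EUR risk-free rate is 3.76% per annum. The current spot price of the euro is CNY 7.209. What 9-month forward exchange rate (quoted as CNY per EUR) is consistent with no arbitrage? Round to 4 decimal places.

7.4209

T = 9/12 years.
CNY growth factor: 1 + 0.0779×9/12 = 1.058425.
EUR growth factor: 1 + 0.0376×9/12 = 1.028200.
Forward (CNY per EUR) = 7.209 × 1.058425 / 1.028200 = 7.420916.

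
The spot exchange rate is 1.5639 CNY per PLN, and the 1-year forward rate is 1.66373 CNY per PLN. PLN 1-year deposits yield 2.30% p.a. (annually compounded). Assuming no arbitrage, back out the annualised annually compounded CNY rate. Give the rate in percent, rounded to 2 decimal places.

T = 1 year.
F/S = 1.66373/1.5639 = 1.0638340 = (growth of CNY) / (growth of PLN).
The PLN side grows by (1 + 0.0230)^1 = 1.023000.
Hence g_CNY = 1.0883022.
Annualise: 1.0883022^(1/1) − 1 = 0.088302 = 8.83%.

8.83%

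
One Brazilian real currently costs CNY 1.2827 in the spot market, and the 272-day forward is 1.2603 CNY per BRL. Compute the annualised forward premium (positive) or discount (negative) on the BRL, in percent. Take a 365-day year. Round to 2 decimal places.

T = 272/365 years.
Period premium: (1.2603 − 1.2827)/1.2827 = -0.0174632.
Per annum: -0.0174632 / (272/365) = -0.023434 = -2.34%.

-2.34%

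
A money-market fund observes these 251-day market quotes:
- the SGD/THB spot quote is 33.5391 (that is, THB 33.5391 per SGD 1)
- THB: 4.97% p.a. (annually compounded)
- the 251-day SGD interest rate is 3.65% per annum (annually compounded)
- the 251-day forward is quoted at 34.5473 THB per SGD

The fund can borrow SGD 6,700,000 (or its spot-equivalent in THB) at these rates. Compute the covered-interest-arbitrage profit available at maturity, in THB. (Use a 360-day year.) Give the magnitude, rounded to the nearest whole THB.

THB 4,884,059

T = 251/360 years.
Keep in SGD, deliver into the forward: 6,700,000·1.02531017304·34.5473 = THB 237,325,377.55.
Swap to THB now, deposit: 6,700,000·33.5391·1.03439669344 = THB 232,441,318.74.
The quoted forward overvalues SGD, so borrow THB, buy SGD at spot, deposit the SGD at 3.65%, and sell the proceeds forward at 34.5473.
Arbitrage profit = |237,325,377.55 − 232,441,318.74| = THB 4,884,059.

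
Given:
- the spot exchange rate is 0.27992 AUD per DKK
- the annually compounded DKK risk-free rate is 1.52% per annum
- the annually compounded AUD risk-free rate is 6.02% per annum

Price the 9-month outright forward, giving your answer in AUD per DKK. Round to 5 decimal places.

T = 9/12 years.
Growth of 1 AUD over T: (1 + 0.0602)^(9/12) = 1.0448185.
Growth of 1 DKK over T: (1 + 0.0152)^(9/12) = 1.0113785.
So F = 0.27992 × 1.0448185 / 1.0113785 = 0.2891752 (AUD/DKK).

0.28918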